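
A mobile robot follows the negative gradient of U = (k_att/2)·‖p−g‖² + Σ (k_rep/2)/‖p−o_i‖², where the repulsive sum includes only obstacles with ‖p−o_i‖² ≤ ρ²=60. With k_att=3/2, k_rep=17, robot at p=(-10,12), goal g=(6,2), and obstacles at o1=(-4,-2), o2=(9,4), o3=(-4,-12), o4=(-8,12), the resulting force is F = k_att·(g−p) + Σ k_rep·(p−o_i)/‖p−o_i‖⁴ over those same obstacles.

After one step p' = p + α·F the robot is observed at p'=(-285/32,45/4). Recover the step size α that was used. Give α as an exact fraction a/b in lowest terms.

α = 1/20

F_att = 3/2·(g−p) = 3/2·(16,-10) = (24.0000,-15.0000)
o1: d²=232 > ρ²=60 → inactive
o2: d²=425 > ρ²=60 → inactive
o3: d²=612 > ρ²=60 → inactive
o4: d²=4 ≤ ρ²=60; F_rep = 17·(-2,0)/4² = (-2.1250,0.0000)
F = F_att + ΣF_rep = (21.8750,-15.0000)
Δp = p'−p = (1.0938,-0.7500); α = Δx/Fx = (35/32) / (175/8) = 1/20
check: Δy/Fy = (-3/4) / (-15) = 1/20 ✓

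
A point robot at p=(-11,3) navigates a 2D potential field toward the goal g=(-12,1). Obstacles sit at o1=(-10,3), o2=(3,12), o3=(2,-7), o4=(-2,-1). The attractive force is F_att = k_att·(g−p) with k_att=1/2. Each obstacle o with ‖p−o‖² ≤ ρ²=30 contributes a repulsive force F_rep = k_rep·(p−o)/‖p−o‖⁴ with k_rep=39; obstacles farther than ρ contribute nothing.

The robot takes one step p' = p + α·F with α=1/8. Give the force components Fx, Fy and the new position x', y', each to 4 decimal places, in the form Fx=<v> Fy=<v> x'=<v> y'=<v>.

F_att = 1/2·(g−p) = 1/2·(-1,-2) = (-0.5000,-1.0000)
o1: d²=1 ≤ ρ²=30; F_rep = 39·(-1,0)/1² = (-39.0000,0.0000)
o2: d²=277 > ρ²=30 → inactive
o3: d²=269 > ρ²=30 → inactive
o4: d²=97 > ρ²=30 → inactive
F = F_att + ΣF_rep = (-39.5000,-1.0000)
p' = p + 1/8·F = (-15.9375,2.8750)

Fx=-39.5000 Fy=-1.0000 x'=-15.9375 y'=2.8750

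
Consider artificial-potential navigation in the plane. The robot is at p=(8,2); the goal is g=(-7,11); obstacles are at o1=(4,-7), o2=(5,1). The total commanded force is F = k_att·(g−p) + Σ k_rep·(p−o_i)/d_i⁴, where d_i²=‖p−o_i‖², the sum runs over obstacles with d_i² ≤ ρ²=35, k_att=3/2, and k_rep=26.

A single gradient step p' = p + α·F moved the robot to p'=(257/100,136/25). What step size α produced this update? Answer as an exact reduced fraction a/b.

F_att = 3/2·(g−p) = 3/2·(-15,9) = (-22.5000,13.5000)
o1: d²=97 > ρ²=35 → inactive
o2: d²=10 ≤ ρ²=35; F_rep = 26·(3,1)/10² = (0.7800,0.2600)
F = F_att + ΣF_rep = (-21.7200,13.7600)
Δp = p'−p = (-5.4300,3.4400); α = Δx/Fx = (-543/100) / (-543/25) = 1/4
check: Δy/Fy = (86/25) / (344/25) = 1/4 ✓

α = 1/4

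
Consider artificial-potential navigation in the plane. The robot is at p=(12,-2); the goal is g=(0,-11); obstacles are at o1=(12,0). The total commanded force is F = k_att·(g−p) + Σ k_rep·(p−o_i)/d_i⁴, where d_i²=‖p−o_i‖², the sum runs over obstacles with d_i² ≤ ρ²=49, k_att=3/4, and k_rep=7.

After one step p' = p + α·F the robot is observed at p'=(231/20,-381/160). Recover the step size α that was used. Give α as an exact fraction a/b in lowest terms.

α = 1/20

F_att = 3/4·(g−p) = 3/4·(-12,-9) = (-9.0000,-6.7500)
o1: d²=4 ≤ ρ²=49; F_rep = 7·(0,-2)/4² = (0.0000,-0.8750)
F = F_att + ΣF_rep = (-9.0000,-7.6250)
Δp = p'−p = (-0.4500,-0.3812); α = Δx/Fx = (-9/20) / (-9) = 1/20
check: Δy/Fy = (-61/160) / (-61/8) = 1/20 ✓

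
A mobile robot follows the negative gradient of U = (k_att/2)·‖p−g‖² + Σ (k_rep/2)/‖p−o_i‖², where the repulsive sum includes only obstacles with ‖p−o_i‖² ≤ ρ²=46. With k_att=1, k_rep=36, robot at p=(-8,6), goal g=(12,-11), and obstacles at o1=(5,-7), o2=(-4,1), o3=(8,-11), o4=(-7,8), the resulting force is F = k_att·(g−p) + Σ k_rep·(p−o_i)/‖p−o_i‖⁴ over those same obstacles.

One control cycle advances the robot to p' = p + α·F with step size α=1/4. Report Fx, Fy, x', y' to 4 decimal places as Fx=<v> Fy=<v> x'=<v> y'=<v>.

F_att = 1·(g−p) = 1·(20,-17) = (20.0000,-17.0000)
o1: d²=338 > ρ²=46 → inactive
o2: d²=41 ≤ ρ²=46; F_rep = 36·(-4,5)/41² = (-0.0857,0.1071)
o3: d²=545 > ρ²=46 → inactive
o4: d²=5 ≤ ρ²=46; F_rep = 36·(-1,-2)/5² = (-1.4400,-2.8800)
F = F_att + ΣF_rep = (18.4743,-19.7729)
p' = p + 1/4·F = (-3.3814,1.0568)

Fx=18.4743 Fy=-19.7729 x'=-3.3814 y'=1.0568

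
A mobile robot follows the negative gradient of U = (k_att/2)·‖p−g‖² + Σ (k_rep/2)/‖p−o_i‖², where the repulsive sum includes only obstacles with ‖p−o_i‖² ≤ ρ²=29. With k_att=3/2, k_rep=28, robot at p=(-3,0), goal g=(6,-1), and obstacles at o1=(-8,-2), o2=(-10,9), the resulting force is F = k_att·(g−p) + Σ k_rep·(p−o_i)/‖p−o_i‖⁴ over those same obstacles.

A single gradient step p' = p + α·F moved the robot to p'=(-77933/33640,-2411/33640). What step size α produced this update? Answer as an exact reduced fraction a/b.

α = 1/20

F_att = 3/2·(g−p) = 3/2·(9,-1) = (13.5000,-1.5000)
o1: d²=29 ≤ ρ²=29; F_rep = 28·(5,2)/29² = (0.1665,0.0666)
o2: d²=130 > ρ²=29 → inactive
F = F_att + ΣF_rep = (13.6665,-1.4334)
Δp = p'−p = (0.6833,-0.0717); α = Δx/Fx = (22987/33640) / (22987/1682) = 1/20
check: Δy/Fy = (-2411/33640) / (-2411/1682) = 1/20 ✓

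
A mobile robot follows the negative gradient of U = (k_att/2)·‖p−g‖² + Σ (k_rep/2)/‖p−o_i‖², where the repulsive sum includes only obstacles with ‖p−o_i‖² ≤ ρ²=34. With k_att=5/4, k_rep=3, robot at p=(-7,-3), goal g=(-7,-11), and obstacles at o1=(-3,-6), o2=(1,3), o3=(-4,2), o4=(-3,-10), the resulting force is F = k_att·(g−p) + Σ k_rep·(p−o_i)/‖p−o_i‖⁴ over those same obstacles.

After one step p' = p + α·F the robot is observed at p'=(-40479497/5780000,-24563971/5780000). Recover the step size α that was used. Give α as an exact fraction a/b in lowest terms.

F_att = 5/4·(g−p) = 5/4·(0,-8) = (0.0000,-10.0000)
o1: d²=25 ≤ ρ²=34; F_rep = 3·(-4,3)/25² = (-0.0192,0.0144)
o2: d²=100 > ρ²=34 → inactive
o3: d²=34 ≤ ρ²=34; F_rep = 3·(-3,-5)/34² = (-0.0078,-0.0130)
o4: d²=65 > ρ²=34 → inactive
F = F_att + ΣF_rep = (-0.0270,-9.9986)
Δp = p'−p = (-0.0034,-1.2498); α = Δx/Fx = (-19497/5780000) / (-19497/722500) = 1/8
check: Δy/Fy = (-7223971/5780000) / (-7223971/722500) = 1/8 ✓

α = 1/8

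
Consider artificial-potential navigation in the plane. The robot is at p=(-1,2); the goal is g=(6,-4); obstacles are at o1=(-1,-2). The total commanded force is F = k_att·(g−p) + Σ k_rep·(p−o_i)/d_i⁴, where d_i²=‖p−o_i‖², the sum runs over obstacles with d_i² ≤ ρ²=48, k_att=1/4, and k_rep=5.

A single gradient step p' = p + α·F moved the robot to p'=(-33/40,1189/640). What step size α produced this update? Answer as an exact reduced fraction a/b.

F_att = 1/4·(g−p) = 1/4·(7,-6) = (1.7500,-1.5000)
o1: d²=16 ≤ ρ²=48; F_rep = 5·(0,4)/16² = (0.0000,0.0781)
F = F_att + ΣF_rep = (1.7500,-1.4219)
Δp = p'−p = (0.1750,-0.1422); α = Δx/Fx = (7/40) / (7/4) = 1/10
check: Δy/Fy = (-91/640) / (-91/64) = 1/10 ✓

α = 1/10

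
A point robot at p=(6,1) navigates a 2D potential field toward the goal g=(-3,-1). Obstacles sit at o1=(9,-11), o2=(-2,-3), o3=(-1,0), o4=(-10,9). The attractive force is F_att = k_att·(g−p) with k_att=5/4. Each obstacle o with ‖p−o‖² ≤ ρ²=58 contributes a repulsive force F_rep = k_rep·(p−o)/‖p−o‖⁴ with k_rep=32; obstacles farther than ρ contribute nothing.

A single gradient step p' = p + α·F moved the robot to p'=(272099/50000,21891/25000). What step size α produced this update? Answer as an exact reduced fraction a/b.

F_att = 5/4·(g−p) = 5/4·(-9,-2) = (-11.2500,-2.5000)
o1: d²=153 > ρ²=58 → inactive
o2: d²=80 > ρ²=58 → inactive
o3: d²=50 ≤ ρ²=58; F_rep = 32·(7,1)/50² = (0.0896,0.0128)
o4: d²=320 > ρ²=58 → inactive
F = F_att + ΣF_rep = (-11.1604,-2.4872)
Δp = p'−p = (-0.5580,-0.1244); α = Δx/Fx = (-27901/50000) / (-27901/2500) = 1/20
check: Δy/Fy = (-3109/25000) / (-3109/1250) = 1/20 ✓

α = 1/20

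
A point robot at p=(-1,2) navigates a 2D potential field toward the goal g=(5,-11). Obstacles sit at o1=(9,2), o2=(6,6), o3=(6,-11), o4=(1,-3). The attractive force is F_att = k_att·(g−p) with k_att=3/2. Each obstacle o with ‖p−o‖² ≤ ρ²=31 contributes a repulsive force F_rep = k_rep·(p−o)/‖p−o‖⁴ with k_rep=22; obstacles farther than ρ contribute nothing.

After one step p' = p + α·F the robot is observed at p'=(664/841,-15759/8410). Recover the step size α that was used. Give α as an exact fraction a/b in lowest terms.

α = 1/5

F_att = 3/2·(g−p) = 3/2·(6,-13) = (9.0000,-19.5000)
o1: d²=100 > ρ²=31 → inactive
o2: d²=65 > ρ²=31 → inactive
o3: d²=218 > ρ²=31 → inactive
o4: d²=29 ≤ ρ²=31; F_rep = 22·(-2,5)/29² = (-0.0523,0.1308)
F = F_att + ΣF_rep = (8.9477,-19.3692)
Δp = p'−p = (1.7895,-3.8738); α = Δx/Fx = (1505/841) / (7525/841) = 1/5
check: Δy/Fy = (-32579/8410) / (-32579/1682) = 1/5 ✓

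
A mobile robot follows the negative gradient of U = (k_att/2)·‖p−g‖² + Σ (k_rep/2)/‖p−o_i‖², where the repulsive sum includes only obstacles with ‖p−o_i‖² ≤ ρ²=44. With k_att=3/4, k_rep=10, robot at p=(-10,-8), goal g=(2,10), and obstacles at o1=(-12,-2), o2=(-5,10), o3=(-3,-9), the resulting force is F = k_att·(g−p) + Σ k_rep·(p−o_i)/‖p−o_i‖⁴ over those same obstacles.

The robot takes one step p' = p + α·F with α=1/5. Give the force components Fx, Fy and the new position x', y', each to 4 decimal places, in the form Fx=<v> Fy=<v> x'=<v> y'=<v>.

F_att = 3/4·(g−p) = 3/4·(12,18) = (9.0000,13.5000)
o1: d²=40 ≤ ρ²=44; F_rep = 10·(2,-6)/40² = (0.0125,-0.0375)
o2: d²=349 > ρ²=44 → inactive
o3: d²=50 > ρ²=44 → inactive
F = F_att + ΣF_rep = (9.0125,13.4625)
p' = p + 1/5·F = (-8.1975,-5.3075)

Fx=9.0125 Fy=13.4625 x'=-8.1975 y'=-5.3075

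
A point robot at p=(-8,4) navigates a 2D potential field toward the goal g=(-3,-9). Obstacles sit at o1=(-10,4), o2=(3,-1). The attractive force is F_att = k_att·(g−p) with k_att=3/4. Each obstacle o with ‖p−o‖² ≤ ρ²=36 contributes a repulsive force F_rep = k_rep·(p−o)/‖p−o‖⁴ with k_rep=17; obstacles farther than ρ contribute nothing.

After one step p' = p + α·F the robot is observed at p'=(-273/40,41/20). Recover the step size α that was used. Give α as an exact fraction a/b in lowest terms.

F_att = 3/4·(g−p) = 3/4·(5,-13) = (3.7500,-9.7500)
o1: d²=4 ≤ ρ²=36; F_rep = 17·(2,0)/4² = (2.1250,0.0000)
o2: d²=146 > ρ²=36 → inactive
F = F_att + ΣF_rep = (5.8750,-9.7500)
Δp = p'−p = (1.1750,-1.9500); α = Δx/Fx = (47/40) / (47/8) = 1/5
check: Δy/Fy = (-39/20) / (-39/4) = 1/5 ✓

α = 1/5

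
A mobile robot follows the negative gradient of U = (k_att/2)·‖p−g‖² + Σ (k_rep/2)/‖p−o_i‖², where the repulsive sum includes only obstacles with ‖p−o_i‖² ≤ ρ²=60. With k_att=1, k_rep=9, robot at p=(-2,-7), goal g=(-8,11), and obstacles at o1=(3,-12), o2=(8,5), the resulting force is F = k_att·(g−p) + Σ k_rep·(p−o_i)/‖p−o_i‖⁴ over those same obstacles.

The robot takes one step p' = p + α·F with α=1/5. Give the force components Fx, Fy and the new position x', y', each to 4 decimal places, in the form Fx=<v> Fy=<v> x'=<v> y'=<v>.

Fx=-6.0180 Fy=18.0180 x'=-3.2036 y'=-3.3964

F_att = 1·(g−p) = 1·(-6,18) = (-6.0000,18.0000)
o1: d²=50 ≤ ρ²=60; F_rep = 9·(-5,5)/50² = (-0.0180,0.0180)
o2: d²=244 > ρ²=60 → inactive
F = F_att + ΣF_rep = (-6.0180,18.0180)
p' = p + 1/5·F = (-3.2036,-3.3964)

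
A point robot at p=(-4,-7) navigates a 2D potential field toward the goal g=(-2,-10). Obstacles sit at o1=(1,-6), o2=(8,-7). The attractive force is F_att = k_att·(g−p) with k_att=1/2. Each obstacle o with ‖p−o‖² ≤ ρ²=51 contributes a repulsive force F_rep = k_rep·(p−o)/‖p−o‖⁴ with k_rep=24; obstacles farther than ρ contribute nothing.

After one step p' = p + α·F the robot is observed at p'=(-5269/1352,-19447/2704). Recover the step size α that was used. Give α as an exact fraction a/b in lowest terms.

F_att = 1/2·(g−p) = 1/2·(2,-3) = (1.0000,-1.5000)
o1: d²=26 ≤ ρ²=51; F_rep = 24·(-5,-1)/26² = (-0.1775,-0.0355)
o2: d²=144 > ρ²=51 → inactive
F = F_att + ΣF_rep = (0.8225,-1.5355)
Δp = p'−p = (0.1028,-0.1919); α = Δx/Fx = (139/1352) / (139/169) = 1/8
check: Δy/Fy = (-519/2704) / (-519/338) = 1/8 ✓

α = 1/8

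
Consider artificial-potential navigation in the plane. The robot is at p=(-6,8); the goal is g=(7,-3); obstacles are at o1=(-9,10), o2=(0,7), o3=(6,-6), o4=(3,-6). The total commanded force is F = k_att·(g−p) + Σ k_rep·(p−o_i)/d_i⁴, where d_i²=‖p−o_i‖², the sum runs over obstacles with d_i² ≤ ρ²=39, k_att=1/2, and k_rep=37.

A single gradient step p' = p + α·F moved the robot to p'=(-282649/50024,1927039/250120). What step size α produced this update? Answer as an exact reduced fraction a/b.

α = 1/20

F_att = 1/2·(g−p) = 1/2·(13,-11) = (6.5000,-5.5000)
o1: d²=13 ≤ ρ²=39; F_rep = 37·(3,-2)/13² = (0.6568,-0.4379)
o2: d²=37 ≤ ρ²=39; F_rep = 37·(-6,1)/37² = (-0.1622,0.0270)
o3: d²=340 > ρ²=39 → inactive
o4: d²=277 > ρ²=39 → inactive
F = F_att + ΣF_rep = (6.9946,-5.9108)
Δp = p'−p = (0.3497,-0.2955); α = Δx/Fx = (17495/50024) / (87475/12506) = 1/20
check: Δy/Fy = (-73921/250120) / (-73921/12506) = 1/20 ✓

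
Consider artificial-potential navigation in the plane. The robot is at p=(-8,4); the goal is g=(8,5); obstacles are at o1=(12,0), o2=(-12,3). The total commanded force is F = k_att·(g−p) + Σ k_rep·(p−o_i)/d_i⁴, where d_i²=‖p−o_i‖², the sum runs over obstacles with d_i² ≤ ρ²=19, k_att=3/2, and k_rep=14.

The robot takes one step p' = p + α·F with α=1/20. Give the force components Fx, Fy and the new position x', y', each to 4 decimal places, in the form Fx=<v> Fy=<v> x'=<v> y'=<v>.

F_att = 3/2·(g−p) = 3/2·(16,1) = (24.0000,1.5000)
o1: d²=416 > ρ²=19 → inactive
o2: d²=17 ≤ ρ²=19; F_rep = 14·(4,1)/17² = (0.1938,0.0484)
F = F_att + ΣF_rep = (24.1938,1.5484)
p' = p + 1/20·F = (-6.7903,4.0774)

Fx=24.1938 Fy=1.5484 x'=-6.7903 y'=4.0774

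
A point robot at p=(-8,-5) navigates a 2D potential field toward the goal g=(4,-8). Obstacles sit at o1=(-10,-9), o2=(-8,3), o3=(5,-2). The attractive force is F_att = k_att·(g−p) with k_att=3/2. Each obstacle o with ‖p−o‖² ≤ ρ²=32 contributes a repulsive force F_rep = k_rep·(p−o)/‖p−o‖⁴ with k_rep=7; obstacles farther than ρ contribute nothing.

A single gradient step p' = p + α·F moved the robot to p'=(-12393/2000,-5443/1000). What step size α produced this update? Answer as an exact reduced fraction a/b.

α = 1/10

F_att = 3/2·(g−p) = 3/2·(12,-3) = (18.0000,-4.5000)
o1: d²=20 ≤ ρ²=32; F_rep = 7·(2,4)/20² = (0.0350,0.0700)
o2: d²=64 > ρ²=32 → inactive
o3: d²=178 > ρ²=32 → inactive
F = F_att + ΣF_rep = (18.0350,-4.4300)
Δp = p'−p = (1.8035,-0.4430); α = Δx/Fx = (3607/2000) / (3607/200) = 1/10
check: Δy/Fy = (-443/1000) / (-443/100) = 1/10 ✓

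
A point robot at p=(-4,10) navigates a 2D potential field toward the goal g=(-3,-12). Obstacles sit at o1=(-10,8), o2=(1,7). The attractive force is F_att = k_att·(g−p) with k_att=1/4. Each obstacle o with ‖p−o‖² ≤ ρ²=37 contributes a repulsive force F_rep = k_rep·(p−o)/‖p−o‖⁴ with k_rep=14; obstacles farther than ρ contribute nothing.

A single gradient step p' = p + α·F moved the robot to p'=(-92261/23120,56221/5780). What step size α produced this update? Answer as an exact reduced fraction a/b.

F_att = 1/4·(g−p) = 1/4·(1,-22) = (0.2500,-5.5000)
o1: d²=40 > ρ²=37 → inactive
o2: d²=34 ≤ ρ²=37; F_rep = 14·(-5,3)/34² = (-0.0606,0.0363)
F = F_att + ΣF_rep = (0.1894,-5.4637)
Δp = p'−p = (0.0095,-0.2732); α = Δx/Fx = (219/23120) / (219/1156) = 1/20
check: Δy/Fy = (-1579/5780) / (-1579/289) = 1/20 ✓

α = 1/20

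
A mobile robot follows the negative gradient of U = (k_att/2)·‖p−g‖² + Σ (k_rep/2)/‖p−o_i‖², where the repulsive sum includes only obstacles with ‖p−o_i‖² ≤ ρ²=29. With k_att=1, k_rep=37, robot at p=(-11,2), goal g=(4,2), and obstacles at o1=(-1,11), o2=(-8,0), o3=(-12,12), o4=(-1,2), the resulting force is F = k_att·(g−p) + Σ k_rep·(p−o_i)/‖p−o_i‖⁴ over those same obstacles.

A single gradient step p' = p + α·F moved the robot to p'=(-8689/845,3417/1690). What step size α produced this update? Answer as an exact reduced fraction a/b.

α = 1/20

F_att = 1·(g−p) = 1·(15,0) = (15.0000,0.0000)
o1: d²=181 > ρ²=29 → inactive
o2: d²=13 ≤ ρ²=29; F_rep = 37·(-3,2)/13² = (-0.6568,0.4379)
o3: d²=101 > ρ²=29 → inactive
o4: d²=100 > ρ²=29 → inactive
F = F_att + ΣF_rep = (14.3432,0.4379)
Δp = p'−p = (0.7172,0.0219); α = Δx/Fx = (606/845) / (2424/169) = 1/20
check: Δy/Fy = (37/1690) / (74/169) = 1/20 ✓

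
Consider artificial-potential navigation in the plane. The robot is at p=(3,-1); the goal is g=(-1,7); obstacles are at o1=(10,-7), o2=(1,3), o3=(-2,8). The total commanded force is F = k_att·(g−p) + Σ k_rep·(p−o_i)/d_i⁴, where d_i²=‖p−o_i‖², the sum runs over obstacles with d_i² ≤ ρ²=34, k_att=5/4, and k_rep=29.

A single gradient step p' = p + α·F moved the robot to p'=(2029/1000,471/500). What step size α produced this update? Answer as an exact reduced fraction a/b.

F_att = 5/4·(g−p) = 5/4·(-4,8) = (-5.0000,10.0000)
o1: d²=85 > ρ²=34 → inactive
o2: d²=20 ≤ ρ²=34; F_rep = 29·(2,-4)/20² = (0.1450,-0.2900)
o3: d²=106 > ρ²=34 → inactive
F = F_att + ΣF_rep = (-4.8550,9.7100)
Δp = p'−p = (-0.9710,1.9420); α = Δx/Fx = (-971/1000) / (-971/200) = 1/5
check: Δy/Fy = (971/500) / (971/100) = 1/5 ✓

α = 1/5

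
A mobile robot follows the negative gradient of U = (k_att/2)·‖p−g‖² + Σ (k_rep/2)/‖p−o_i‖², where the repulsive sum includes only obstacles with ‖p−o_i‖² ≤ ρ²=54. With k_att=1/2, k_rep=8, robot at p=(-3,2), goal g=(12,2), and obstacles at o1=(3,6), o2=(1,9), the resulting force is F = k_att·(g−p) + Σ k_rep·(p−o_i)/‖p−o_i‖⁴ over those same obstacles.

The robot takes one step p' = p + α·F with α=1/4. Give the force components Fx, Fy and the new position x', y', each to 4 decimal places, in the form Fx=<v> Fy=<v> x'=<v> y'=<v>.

F_att = 1/2·(g−p) = 1/2·(15,0) = (7.5000,0.0000)
o1: d²=52 ≤ ρ²=54; F_rep = 8·(-6,-4)/52² = (-0.0178,-0.0118)
o2: d²=65 > ρ²=54 → inactive
F = F_att + ΣF_rep = (7.4822,-0.0118)
p' = p + 1/4·F = (-1.1294,1.9970)

Fx=7.4822 Fy=-0.0118 x'=-1.1294 y'=1.9970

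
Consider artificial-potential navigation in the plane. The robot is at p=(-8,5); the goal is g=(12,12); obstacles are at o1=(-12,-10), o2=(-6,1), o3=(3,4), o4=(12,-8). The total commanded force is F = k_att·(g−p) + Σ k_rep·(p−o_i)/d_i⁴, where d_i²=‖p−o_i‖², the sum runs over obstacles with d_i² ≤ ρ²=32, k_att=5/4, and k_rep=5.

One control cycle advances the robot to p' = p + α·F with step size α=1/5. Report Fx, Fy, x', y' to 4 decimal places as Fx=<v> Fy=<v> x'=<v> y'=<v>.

F_att = 5/4·(g−p) = 5/4·(20,7) = (25.0000,8.7500)
o1: d²=241 > ρ²=32 → inactive
o2: d²=20 ≤ ρ²=32; F_rep = 5·(-2,4)/20² = (-0.0250,0.0500)
o3: d²=122 > ρ²=32 → inactive
o4: d²=569 > ρ²=32 → inactive
F = F_att + ΣF_rep = (24.9750,8.8000)
p' = p + 1/5·F = (-3.0050,6.7600)

Fx=24.9750 Fy=8.8000 x'=-3.0050 y'=6.7600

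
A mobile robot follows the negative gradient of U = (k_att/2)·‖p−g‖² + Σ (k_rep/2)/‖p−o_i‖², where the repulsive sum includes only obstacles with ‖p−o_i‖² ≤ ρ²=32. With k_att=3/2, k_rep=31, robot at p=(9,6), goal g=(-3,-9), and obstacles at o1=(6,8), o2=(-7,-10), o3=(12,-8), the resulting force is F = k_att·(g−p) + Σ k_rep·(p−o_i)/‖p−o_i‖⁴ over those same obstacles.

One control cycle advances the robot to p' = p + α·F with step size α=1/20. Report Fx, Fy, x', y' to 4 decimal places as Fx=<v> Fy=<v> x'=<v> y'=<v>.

F_att = 3/2·(g−p) = 3/2·(-12,-15) = (-18.0000,-22.5000)
o1: d²=13 ≤ ρ²=32; F_rep = 31·(3,-2)/13² = (0.5503,-0.3669)
o2: d²=512 > ρ²=32 → inactive
o3: d²=205 > ρ²=32 → inactive
F = F_att + ΣF_rep = (-17.4497,-22.8669)
p' = p + 1/20·F = (8.1275,4.8567)

Fx=-17.4497 Fy=-22.8669 x'=8.1275 y'=4.8567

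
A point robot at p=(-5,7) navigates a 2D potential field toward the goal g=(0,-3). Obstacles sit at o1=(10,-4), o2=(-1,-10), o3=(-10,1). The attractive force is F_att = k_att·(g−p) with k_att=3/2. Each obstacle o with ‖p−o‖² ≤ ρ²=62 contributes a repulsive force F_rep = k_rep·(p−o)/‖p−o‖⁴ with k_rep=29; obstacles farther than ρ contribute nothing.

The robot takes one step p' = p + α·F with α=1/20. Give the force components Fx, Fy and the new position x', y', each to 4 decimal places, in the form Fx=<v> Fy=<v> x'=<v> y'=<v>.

F_att = 3/2·(g−p) = 3/2·(5,-10) = (7.5000,-15.0000)
o1: d²=346 > ρ²=62 → inactive
o2: d²=305 > ρ²=62 → inactive
o3: d²=61 ≤ ρ²=62; F_rep = 29·(5,6)/61² = (0.0390,0.0468)
F = F_att + ΣF_rep = (7.5390,-14.9532)
p' = p + 1/20·F = (-4.6231,6.2523)

Fx=7.5390 Fy=-14.9532 x'=-4.6231 y'=6.2523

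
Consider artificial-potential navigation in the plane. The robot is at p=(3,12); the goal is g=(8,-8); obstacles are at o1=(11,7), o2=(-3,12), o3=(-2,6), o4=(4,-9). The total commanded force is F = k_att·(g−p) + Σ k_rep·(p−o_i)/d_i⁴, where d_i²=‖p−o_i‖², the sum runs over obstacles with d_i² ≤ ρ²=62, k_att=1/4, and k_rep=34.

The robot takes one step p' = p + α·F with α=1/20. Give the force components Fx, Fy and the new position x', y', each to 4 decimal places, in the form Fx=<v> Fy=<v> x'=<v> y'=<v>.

Fx=1.4531 Fy=-4.9452 x'=3.0727 y'=11.7527

F_att = 1/4·(g−p) = 1/4·(5,-20) = (1.2500,-5.0000)
o1: d²=89 > ρ²=62 → inactive
o2: d²=36 ≤ ρ²=62; F_rep = 34·(6,0)/36² = (0.1574,0.0000)
o3: d²=61 ≤ ρ²=62; F_rep = 34·(5,6)/61² = (0.0457,0.0548)
o4: d²=442 > ρ²=62 → inactive
F = F_att + ΣF_rep = (1.4531,-4.9452)
p' = p + 1/20·F = (3.0727,11.7527)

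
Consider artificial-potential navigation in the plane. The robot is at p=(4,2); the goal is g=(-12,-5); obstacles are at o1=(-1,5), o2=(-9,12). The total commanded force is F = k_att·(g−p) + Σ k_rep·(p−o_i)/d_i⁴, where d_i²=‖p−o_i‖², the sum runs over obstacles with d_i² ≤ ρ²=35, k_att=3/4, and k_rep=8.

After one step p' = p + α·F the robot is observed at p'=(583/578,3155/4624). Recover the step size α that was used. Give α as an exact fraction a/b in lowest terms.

F_att = 3/4·(g−p) = 3/4·(-16,-7) = (-12.0000,-5.2500)
o1: d²=34 ≤ ρ²=35; F_rep = 8·(5,-3)/34² = (0.0346,-0.0208)
o2: d²=269 > ρ²=35 → inactive
F = F_att + ΣF_rep = (-11.9654,-5.2708)
Δp = p'−p = (-2.9913,-1.3177); α = Δx/Fx = (-1729/578) / (-3458/289) = 1/4
check: Δy/Fy = (-6093/4624) / (-6093/1156) = 1/4 ✓

α = 1/4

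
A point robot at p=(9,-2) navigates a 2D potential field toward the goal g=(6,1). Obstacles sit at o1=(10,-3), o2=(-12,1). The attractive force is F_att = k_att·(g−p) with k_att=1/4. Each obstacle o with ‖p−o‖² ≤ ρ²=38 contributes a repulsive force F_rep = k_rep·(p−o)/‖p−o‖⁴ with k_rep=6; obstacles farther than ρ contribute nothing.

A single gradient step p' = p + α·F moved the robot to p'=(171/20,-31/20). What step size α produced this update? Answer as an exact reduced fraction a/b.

α = 1/5

F_att = 1/4·(g−p) = 1/4·(-3,3) = (-0.7500,0.7500)
o1: d²=2 ≤ ρ²=38; F_rep = 6·(-1,1)/2² = (-1.5000,1.5000)
o2: d²=450 > ρ²=38 → inactive
F = F_att + ΣF_rep = (-2.2500,2.2500)
Δp = p'−p = (-0.4500,0.4500); α = Δx/Fx = (-9/20) / (-9/4) = 1/5
check: Δy/Fy = (9/20) / (9/4) = 1/5 ✓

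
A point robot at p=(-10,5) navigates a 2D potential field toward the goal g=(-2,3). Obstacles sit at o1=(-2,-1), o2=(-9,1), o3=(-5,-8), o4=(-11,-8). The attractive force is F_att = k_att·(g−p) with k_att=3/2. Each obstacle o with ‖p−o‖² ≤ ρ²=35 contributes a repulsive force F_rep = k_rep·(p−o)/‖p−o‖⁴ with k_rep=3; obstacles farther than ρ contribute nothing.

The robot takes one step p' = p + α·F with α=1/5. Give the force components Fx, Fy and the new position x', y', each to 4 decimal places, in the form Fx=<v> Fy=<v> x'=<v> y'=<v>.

F_att = 3/2·(g−p) = 3/2·(8,-2) = (12.0000,-3.0000)
o1: d²=100 > ρ²=35 → inactive
o2: d²=17 ≤ ρ²=35; F_rep = 3·(-1,4)/17² = (-0.0104,0.0415)
o3: d²=194 > ρ²=35 → inactive
o4: d²=170 > ρ²=35 → inactive
F = F_att + ΣF_rep = (11.9896,-2.9585)
p' = p + 1/5·F = (-7.6021,4.4083)

Fx=11.9896 Fy=-2.9585 x'=-7.6021 y'=4.4083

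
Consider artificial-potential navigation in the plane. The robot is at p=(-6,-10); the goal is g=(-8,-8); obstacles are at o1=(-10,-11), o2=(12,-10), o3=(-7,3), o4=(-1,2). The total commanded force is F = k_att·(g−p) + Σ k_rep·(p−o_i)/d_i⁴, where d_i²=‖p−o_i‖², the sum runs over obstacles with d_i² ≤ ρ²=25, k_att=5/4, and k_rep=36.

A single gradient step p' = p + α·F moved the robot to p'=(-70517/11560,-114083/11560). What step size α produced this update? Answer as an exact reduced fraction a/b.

α = 1/20

F_att = 5/4·(g−p) = 5/4·(-2,2) = (-2.5000,2.5000)
o1: d²=17 ≤ ρ²=25; F_rep = 36·(4,1)/17² = (0.4983,0.1246)
o2: d²=324 > ρ²=25 → inactive
o3: d²=170 > ρ²=25 → inactive
o4: d²=169 > ρ²=25 → inactive
F = F_att + ΣF_rep = (-2.0017,2.6246)
Δp = p'−p = (-0.1001,0.1312); α = Δx/Fx = (-1157/11560) / (-1157/578) = 1/20
check: Δy/Fy = (1517/11560) / (1517/578) = 1/20 ✓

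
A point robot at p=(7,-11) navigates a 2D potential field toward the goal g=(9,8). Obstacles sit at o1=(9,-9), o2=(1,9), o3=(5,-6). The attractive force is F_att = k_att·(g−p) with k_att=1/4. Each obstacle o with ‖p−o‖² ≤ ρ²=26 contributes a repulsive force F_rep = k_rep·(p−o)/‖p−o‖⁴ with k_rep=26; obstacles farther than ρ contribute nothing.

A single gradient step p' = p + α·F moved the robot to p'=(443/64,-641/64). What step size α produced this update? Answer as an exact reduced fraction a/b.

α = 1/4

F_att = 1/4·(g−p) = 1/4·(2,19) = (0.5000,4.7500)
o1: d²=8 ≤ ρ²=26; F_rep = 26·(-2,-2)/8² = (-0.8125,-0.8125)
o2: d²=436 > ρ²=26 → inactive
o3: d²=29 > ρ²=26 → inactive
F = F_att + ΣF_rep = (-0.3125,3.9375)
Δp = p'−p = (-0.0781,0.9844); α = Δx/Fx = (-5/64) / (-5/16) = 1/4
check: Δy/Fy = (63/64) / (63/16) = 1/4 ✓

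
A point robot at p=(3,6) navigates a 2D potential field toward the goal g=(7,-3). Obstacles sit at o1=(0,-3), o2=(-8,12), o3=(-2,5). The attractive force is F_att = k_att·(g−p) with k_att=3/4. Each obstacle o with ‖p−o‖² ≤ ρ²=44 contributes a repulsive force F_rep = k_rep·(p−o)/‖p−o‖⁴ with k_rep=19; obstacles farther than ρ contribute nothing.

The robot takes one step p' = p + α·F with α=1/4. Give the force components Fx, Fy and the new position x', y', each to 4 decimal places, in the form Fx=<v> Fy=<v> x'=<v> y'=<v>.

Fx=3.1405 Fy=-6.7219 x'=3.7851 y'=4.3195

F_att = 3/4·(g−p) = 3/4·(4,-9) = (3.0000,-6.7500)
o1: d²=90 > ρ²=44 → inactive
o2: d²=157 > ρ²=44 → inactive
o3: d²=26 ≤ ρ²=44; F_rep = 19·(5,1)/26² = (0.1405,0.0281)
F = F_att + ΣF_rep = (3.1405,-6.7219)
p' = p + 1/4·F = (3.7851,4.3195)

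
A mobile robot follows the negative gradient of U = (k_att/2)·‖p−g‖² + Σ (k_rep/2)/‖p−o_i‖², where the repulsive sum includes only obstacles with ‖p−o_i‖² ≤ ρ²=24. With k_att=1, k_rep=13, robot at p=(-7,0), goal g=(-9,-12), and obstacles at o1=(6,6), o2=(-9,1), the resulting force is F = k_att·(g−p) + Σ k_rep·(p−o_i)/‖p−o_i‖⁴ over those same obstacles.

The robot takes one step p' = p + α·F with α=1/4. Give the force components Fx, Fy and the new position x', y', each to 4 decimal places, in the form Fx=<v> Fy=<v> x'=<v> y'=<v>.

Fx=-0.9600 Fy=-12.5200 x'=-7.2400 y'=-3.1300

F_att = 1·(g−p) = 1·(-2,-12) = (-2.0000,-12.0000)
o1: d²=205 > ρ²=24 → inactive
o2: d²=5 ≤ ρ²=24; F_rep = 13·(2,-1)/5² = (1.0400,-0.5200)
F = F_att + ΣF_rep = (-0.9600,-12.5200)
p' = p + 1/4·F = (-7.2400,-3.1300)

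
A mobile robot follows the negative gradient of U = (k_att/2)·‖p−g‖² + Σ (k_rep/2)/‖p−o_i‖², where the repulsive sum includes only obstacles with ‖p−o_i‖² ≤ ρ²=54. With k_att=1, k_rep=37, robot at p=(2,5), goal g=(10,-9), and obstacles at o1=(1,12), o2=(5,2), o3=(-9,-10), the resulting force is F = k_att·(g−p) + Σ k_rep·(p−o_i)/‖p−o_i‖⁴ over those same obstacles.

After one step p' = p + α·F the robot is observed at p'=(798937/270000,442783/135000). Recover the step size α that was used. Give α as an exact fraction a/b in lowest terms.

α = 1/8

F_att = 1·(g−p) = 1·(8,-14) = (8.0000,-14.0000)
o1: d²=50 ≤ ρ²=54; F_rep = 37·(1,-7)/50² = (0.0148,-0.1036)
o2: d²=18 ≤ ρ²=54; F_rep = 37·(-3,3)/18² = (-0.3426,0.3426)
o3: d²=346 > ρ²=54 → inactive
F = F_att + ΣF_rep = (7.6722,-13.7610)
Δp = p'−p = (0.9590,-1.7201); α = Δx/Fx = (258937/270000) / (258937/33750) = 1/8
check: Δy/Fy = (-232217/135000) / (-232217/16875) = 1/8 ✓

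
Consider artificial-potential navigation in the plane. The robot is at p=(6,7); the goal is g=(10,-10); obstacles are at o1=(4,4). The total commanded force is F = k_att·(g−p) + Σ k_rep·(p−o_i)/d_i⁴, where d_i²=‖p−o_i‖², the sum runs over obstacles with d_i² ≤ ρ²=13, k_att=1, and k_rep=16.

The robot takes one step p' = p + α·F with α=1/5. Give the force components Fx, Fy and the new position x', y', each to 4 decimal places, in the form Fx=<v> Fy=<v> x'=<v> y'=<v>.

Fx=4.1893 Fy=-16.7160 x'=6.8379 y'=3.6568

F_att = 1·(g−p) = 1·(4,-17) = (4.0000,-17.0000)
o1: d²=13 ≤ ρ²=13; F_rep = 16·(2,3)/13² = (0.1893,0.2840)
F = F_att + ΣF_rep = (4.1893,-16.7160)
p' = p + 1/5·F = (6.8379,3.6568)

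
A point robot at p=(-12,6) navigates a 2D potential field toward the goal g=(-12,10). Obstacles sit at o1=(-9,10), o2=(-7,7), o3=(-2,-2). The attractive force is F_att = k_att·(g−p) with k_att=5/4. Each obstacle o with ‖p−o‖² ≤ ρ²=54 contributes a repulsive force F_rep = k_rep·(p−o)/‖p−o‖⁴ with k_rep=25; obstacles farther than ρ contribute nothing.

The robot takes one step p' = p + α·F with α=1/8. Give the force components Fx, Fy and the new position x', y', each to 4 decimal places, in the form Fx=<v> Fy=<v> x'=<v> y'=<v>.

Fx=-0.3049 Fy=4.8030 x'=-12.0381 y'=6.6004

F_att = 5/4·(g−p) = 5/4·(0,4) = (0.0000,5.0000)
o1: d²=25 ≤ ρ²=54; F_rep = 25·(-3,-4)/25² = (-0.1200,-0.1600)
o2: d²=26 ≤ ρ²=54; F_rep = 25·(-5,-1)/26² = (-0.1849,-0.0370)
o3: d²=164 > ρ²=54 → inactive
F = F_att + ΣF_rep = (-0.3049,4.8030)
p' = p + 1/8·F = (-12.0381,6.6004)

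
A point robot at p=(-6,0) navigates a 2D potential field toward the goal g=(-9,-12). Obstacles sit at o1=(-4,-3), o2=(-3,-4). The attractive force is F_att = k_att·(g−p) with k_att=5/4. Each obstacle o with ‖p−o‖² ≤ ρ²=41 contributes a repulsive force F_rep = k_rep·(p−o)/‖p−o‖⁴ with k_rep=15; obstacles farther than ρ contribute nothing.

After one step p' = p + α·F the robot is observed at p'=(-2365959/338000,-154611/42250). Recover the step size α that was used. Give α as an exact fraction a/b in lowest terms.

α = 1/4

F_att = 5/4·(g−p) = 5/4·(-3,-12) = (-3.7500,-15.0000)
o1: d²=13 ≤ ρ²=41; F_rep = 15·(-2,3)/13² = (-0.1775,0.2663)
o2: d²=25 ≤ ρ²=41; F_rep = 15·(-3,4)/25² = (-0.0720,0.0960)
F = F_att + ΣF_rep = (-3.9995,-14.6377)
Δp = p'−p = (-0.9999,-3.6594); α = Δx/Fx = (-337959/338000) / (-337959/84500) = 1/4
check: Δy/Fy = (-154611/42250) / (-309222/21125) = 1/4 ✓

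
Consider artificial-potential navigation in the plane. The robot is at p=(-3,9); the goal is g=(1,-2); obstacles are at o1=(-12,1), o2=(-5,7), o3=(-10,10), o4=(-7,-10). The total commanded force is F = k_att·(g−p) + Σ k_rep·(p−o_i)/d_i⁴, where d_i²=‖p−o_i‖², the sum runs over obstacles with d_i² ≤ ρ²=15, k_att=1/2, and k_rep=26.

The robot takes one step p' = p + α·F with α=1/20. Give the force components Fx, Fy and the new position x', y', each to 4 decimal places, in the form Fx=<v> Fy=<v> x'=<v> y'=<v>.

Fx=2.8125 Fy=-4.6875 x'=-2.8594 y'=8.7656

F_att = 1/2·(g−p) = 1/2·(4,-11) = (2.0000,-5.5000)
o1: d²=145 > ρ²=15 → inactive
o2: d²=8 ≤ ρ²=15; F_rep = 26·(2,2)/8² = (0.8125,0.8125)
o3: d²=50 > ρ²=15 → inactive
o4: d²=377 > ρ²=15 → inactive
F = F_att + ΣF_rep = (2.8125,-4.6875)
p' = p + 1/20·F = (-2.8594,8.7656)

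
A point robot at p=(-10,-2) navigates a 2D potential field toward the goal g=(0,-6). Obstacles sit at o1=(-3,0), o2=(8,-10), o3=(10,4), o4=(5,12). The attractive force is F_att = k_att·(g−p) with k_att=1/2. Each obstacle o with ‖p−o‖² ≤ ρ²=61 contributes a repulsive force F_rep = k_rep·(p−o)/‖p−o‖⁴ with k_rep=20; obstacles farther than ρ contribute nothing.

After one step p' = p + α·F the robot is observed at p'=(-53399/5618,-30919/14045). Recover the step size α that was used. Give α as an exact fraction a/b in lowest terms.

α = 1/10

F_att = 1/2·(g−p) = 1/2·(10,-4) = (5.0000,-2.0000)
o1: d²=53 ≤ ρ²=61; F_rep = 20·(-7,-2)/53² = (-0.0498,-0.0142)
o2: d²=388 > ρ²=61 → inactive
o3: d²=436 > ρ²=61 → inactive
o4: d²=421 > ρ²=61 → inactive
F = F_att + ΣF_rep = (4.9502,-2.0142)
Δp = p'−p = (0.4950,-0.2014); α = Δx/Fx = (2781/5618) / (13905/2809) = 1/10
check: Δy/Fy = (-2829/14045) / (-5658/2809) = 1/10 ✓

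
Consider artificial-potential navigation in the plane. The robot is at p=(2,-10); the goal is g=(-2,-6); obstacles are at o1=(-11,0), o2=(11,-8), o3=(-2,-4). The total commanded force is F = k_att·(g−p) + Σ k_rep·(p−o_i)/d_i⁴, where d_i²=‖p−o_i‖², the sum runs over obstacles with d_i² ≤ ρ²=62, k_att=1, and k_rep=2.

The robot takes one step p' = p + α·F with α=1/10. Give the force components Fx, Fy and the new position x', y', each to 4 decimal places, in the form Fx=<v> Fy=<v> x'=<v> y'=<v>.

F_att = 1·(g−p) = 1·(-4,4) = (-4.0000,4.0000)
o1: d²=269 > ρ²=62 → inactive
o2: d²=85 > ρ²=62 → inactive
o3: d²=52 ≤ ρ²=62; F_rep = 2·(4,-6)/52² = (0.0030,-0.0044)
F = F_att + ΣF_rep = (-3.9970,3.9956)
p' = p + 1/10·F = (1.6003,-9.6004)

Fx=-3.9970 Fy=3.9956 x'=1.6003 y'=-9.6004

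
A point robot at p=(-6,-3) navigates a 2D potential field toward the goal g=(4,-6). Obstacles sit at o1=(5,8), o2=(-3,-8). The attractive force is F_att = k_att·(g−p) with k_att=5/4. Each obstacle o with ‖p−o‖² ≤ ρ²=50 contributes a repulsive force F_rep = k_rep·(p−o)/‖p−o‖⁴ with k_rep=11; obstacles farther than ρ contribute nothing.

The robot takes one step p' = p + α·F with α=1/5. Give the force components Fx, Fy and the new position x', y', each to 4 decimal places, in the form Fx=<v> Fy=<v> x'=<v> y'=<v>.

F_att = 5/4·(g−p) = 5/4·(10,-3) = (12.5000,-3.7500)
o1: d²=242 > ρ²=50 → inactive
o2: d²=34 ≤ ρ²=50; F_rep = 11·(-3,5)/34² = (-0.0285,0.0476)
F = F_att + ΣF_rep = (12.4715,-3.7024)
p' = p + 1/5·F = (-3.5057,-3.7405)

Fx=12.4715 Fy=-3.7024 x'=-3.5057 y'=-3.7405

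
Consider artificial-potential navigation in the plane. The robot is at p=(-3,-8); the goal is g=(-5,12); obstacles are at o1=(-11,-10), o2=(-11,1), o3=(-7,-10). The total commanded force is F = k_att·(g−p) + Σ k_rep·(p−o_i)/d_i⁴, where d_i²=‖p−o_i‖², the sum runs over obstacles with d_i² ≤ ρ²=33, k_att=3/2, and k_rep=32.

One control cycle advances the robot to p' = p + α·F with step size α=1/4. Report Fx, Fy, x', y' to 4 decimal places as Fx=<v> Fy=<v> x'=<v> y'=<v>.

F_att = 3/2·(g−p) = 3/2·(-2,20) = (-3.0000,30.0000)
o1: d²=68 > ρ²=33 → inactive
o2: d²=145 > ρ²=33 → inactive
o3: d²=20 ≤ ρ²=33; F_rep = 32·(4,2)/20² = (0.3200,0.1600)
F = F_att + ΣF_rep = (-2.6800,30.1600)
p' = p + 1/4·F = (-3.6700,-0.4600)

Fx=-2.6800 Fy=30.1600 x'=-3.6700 y'=-0.4600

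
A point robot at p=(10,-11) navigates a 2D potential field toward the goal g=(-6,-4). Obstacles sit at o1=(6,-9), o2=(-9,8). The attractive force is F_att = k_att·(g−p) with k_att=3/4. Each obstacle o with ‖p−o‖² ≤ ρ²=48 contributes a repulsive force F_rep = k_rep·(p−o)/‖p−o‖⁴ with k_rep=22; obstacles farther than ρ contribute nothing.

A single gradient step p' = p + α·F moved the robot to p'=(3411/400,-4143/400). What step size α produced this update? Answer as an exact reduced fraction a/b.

α = 1/8

F_att = 3/4·(g−p) = 3/4·(-16,7) = (-12.0000,5.2500)
o1: d²=20 ≤ ρ²=48; F_rep = 22·(4,-2)/20² = (0.2200,-0.1100)
o2: d²=722 > ρ²=48 → inactive
F = F_att + ΣF_rep = (-11.7800,5.1400)
Δp = p'−p = (-1.4725,0.6425); α = Δx/Fx = (-589/400) / (-589/50) = 1/8
check: Δy/Fy = (257/400) / (257/50) = 1/8 ✓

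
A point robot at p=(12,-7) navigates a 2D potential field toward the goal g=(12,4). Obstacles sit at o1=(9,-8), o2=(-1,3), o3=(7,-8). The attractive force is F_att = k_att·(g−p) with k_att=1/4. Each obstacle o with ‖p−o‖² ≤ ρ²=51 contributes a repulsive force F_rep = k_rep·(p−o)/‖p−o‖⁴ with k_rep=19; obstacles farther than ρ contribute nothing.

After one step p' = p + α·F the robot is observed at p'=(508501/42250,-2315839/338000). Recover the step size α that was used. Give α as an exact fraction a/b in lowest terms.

α = 1/20

F_att = 1/4·(g−p) = 1/4·(0,11) = (0.0000,2.7500)
o1: d²=10 ≤ ρ²=51; F_rep = 19·(3,1)/10² = (0.5700,0.1900)
o2: d²=269 > ρ²=51 → inactive
o3: d²=26 ≤ ρ²=51; F_rep = 19·(5,1)/26² = (0.1405,0.0281)
F = F_att + ΣF_rep = (0.7105,2.9681)
Δp = p'−p = (0.0355,0.1484); α = Δx/Fx = (1501/42250) / (3002/4225) = 1/20
check: Δy/Fy = (50161/338000) / (50161/16900) = 1/20 ✓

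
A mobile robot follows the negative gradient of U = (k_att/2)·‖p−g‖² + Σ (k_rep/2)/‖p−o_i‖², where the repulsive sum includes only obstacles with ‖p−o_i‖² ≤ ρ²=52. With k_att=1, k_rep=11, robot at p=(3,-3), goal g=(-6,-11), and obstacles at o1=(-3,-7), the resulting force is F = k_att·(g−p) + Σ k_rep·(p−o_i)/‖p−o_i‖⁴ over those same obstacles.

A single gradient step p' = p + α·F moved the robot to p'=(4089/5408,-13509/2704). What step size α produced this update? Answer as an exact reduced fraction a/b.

α = 1/4

F_att = 1·(g−p) = 1·(-9,-8) = (-9.0000,-8.0000)
o1: d²=52 ≤ ρ²=52; F_rep = 11·(6,4)/52² = (0.0244,0.0163)
F = F_att + ΣF_rep = (-8.9756,-7.9837)
Δp = p'−p = (-2.2439,-1.9959); α = Δx/Fx = (-12135/5408) / (-12135/1352) = 1/4
check: Δy/Fy = (-5397/2704) / (-5397/676) = 1/4 ✓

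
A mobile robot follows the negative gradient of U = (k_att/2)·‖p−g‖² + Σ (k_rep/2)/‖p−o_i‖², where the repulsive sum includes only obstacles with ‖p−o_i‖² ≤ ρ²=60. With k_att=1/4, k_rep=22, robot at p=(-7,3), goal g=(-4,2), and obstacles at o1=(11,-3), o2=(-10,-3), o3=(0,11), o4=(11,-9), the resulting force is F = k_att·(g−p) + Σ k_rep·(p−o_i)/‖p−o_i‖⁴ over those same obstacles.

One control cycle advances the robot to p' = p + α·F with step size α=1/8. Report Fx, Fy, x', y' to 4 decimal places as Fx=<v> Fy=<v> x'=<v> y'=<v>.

Fx=0.7826 Fy=-0.1848 x'=-6.9022 y'=2.9769

F_att = 1/4·(g−p) = 1/4·(3,-1) = (0.7500,-0.2500)
o1: d²=360 > ρ²=60 → inactive
o2: d²=45 ≤ ρ²=60; F_rep = 22·(3,6)/45² = (0.0326,0.0652)
o3: d²=113 > ρ²=60 → inactive
o4: d²=468 > ρ²=60 → inactive
F = F_att + ΣF_rep = (0.7826,-0.1848)
p' = p + 1/8·F = (-6.9022,2.9769)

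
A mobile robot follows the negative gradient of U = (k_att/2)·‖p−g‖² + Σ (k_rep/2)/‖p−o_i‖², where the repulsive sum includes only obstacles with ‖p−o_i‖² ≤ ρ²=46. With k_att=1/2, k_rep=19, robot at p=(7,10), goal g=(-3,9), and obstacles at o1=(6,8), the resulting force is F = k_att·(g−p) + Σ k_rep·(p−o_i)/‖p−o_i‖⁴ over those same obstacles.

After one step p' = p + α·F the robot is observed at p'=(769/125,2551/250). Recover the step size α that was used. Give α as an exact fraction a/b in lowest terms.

α = 1/5

F_att = 1/2·(g−p) = 1/2·(-10,-1) = (-5.0000,-0.5000)
o1: d²=5 ≤ ρ²=46; F_rep = 19·(1,2)/5² = (0.7600,1.5200)
F = F_att + ΣF_rep = (-4.2400,1.0200)
Δp = p'−p = (-0.8480,0.2040); α = Δx/Fx = (-106/125) / (-106/25) = 1/5
check: Δy/Fy = (51/250) / (51/50) = 1/5 ✓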